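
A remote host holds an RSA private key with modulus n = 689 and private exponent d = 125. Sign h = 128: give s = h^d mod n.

527

h^2 ≡ 128^2 = 16384 ≡ 537
h^4 ≡ 537^2 = 288369 ≡ 367
h^8 ≡ 367^2 = 134689 ≡ 334
h^16 ≡ 334^2 = 111556 ≡ 627
h^32 ≡ 627^2 = 393129 ≡ 399
h^64 ≡ 399^2 = 159201 ≡ 42
125 = 64 + 32 + 16 + 8 + 4 + 1, so h^125 ≡ 42·399·627·334·367·128 ≡ 527 (mod 689)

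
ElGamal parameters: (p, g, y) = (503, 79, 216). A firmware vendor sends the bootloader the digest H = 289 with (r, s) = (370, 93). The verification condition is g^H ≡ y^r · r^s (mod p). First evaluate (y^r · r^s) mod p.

Squares mod 503: 216^1≡216, 216^2≡380, 216^4≡39, 216^8≡12, 216^16≡144, 216^32≡113, 216^64≡194, 216^128≡414, 216^256≡376
370 = 256 + 64 + 32 + 16 + 2, so 216^370 ≡ 376·194·113·144·380 ≡ 332 (mod 503)
Squares mod 503: 370^1≡370, 370^2≡84, 370^4≡14, 370^8≡196, 370^16≡188, 370^32≡134, 370^64≡351
93 = 64 + 16 + 8 + 4 + 1, so 370^93 ≡ 351·188·196·14·370 ≡ 344 (mod 503)
y^r · r^s ≡ 332·344 = 114208 ≡ 27 (mod 503)

27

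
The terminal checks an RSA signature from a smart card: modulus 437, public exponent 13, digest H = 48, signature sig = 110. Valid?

sig^2 ≡ 110^2 = 12100 ≡ 301
sig^4 ≡ 301^2 = 90601 ≡ 142
sig^8 ≡ 142^2 = 20164 ≡ 62
13 = 8 + 4 + 1, so sig^13 ≡ 62·142·110 ≡ 48 (mod 437)
48 = H, so the signature checks out.

yes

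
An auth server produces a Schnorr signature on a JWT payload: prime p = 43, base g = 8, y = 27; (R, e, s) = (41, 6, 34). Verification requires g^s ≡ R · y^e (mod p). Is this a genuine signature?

g^s mod p:
8^2 = 64 ≡ 21
8^4 ≡ 21^2 = 441 ≡ 11
8^8 ≡ 11^2 = 121 ≡ 35
8^16 ≡ 35^2 = 1225 ≡ 21
8^32 ≡ 21^2 = 441 ≡ 11
34 = 32 + 2, so 8^34 ≡ 11·21 ≡ 16 (mod 43)
R · y^e mod p:
27^2 = 729 ≡ 41
27^4 ≡ 41^2 = 1681 ≡ 4
6 = 4 + 2, so 27^6 ≡ 4·41 ≡ 35 (mod 43)
41·35 = 1435 ≡ 16 (mod 43)
16 ≡ 16 (mod 43); signature holds.

genuine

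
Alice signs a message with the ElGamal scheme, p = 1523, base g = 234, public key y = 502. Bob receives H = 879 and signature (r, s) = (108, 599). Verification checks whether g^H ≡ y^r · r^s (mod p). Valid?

Left side g^H mod p:
Squares mod 1523: 234^1≡234, 234^2≡1451, 234^4≡615, 234^8≡521, 234^16≡347, 234^32≡92, 234^64≡849, 234^128≡422, 234^256≡1416, 234^512≡788
879 = 512 + 256 + 64 + 32 + 8 + 4 + 2 + 1, so 234^879 ≡ 788·1416·849·92·521·615·1451·234 ≡ 815 (mod 1523)
Right side y^r · r^s mod p:
Squares mod 1523: 502^1≡502, 502^2≡709, 502^4≡91, 502^8≡666, 502^16≡363, 502^32≡791, 502^64≡1251
108 = 64 + 32 + 8 + 4, so 502^108 ≡ 1251·791·666·91 ≡ 494 (mod 1523)
Squares mod 1523: 108^1≡108, 108^2≡1003, 108^4≡829, 108^8≡368, 108^16≡1400, 108^32≡1422, 108^64≡1063, 108^128≡1426, 108^256≡271, 108^512≡337
599 = 512 + 64 + 16 + 4 + 2 + 1, so 108^599 ≡ 337·1063·1400·829·1003·108 ≡ 609 (mod 1523)
494·609 = 300846 ≡ 815 (mod 1523)
815 ≡ 815 (mod 1523), so the signature is genuine.

yes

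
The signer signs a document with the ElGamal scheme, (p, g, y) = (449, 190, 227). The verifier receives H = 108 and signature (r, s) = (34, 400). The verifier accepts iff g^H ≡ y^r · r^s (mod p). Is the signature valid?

invalid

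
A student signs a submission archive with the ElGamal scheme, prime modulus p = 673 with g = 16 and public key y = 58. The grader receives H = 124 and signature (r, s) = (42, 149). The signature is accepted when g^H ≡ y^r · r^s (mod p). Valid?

Left side g^H mod p:
Squares mod 673: 16^1≡16, 16^2≡256, 16^4≡255, 16^8≡417, 16^16≡255, 16^32≡417, 16^64≡255
124 = 64 + 32 + 16 + 8 + 4, so 16^124 ≡ 255·417·255·417·255 ≡ 255 (mod 673)
Right side y^r · r^s mod p:
Squares mod 673: 58^1≡58, 58^2≡672, 58^4≡1, 58^8≡1, 58^16≡1, 58^32≡1
42 = 32 + 8 + 2, so 58^42 ≡ 1·1·672 ≡ 672 (mod 673)
Squares mod 673: 42^1≡42, 42^2≡418, 42^4≡417, 42^8≡255, 42^16≡417, 42^32≡255, 42^64≡417, 42^128≡255
149 = 128 + 16 + 4 + 1, so 42^149 ≡ 255·417·417·42 ≡ 16 (mod 673)
672·16 = 10752 ≡ 657 (mod 673)
255 ≠ 657, so verification fails.

no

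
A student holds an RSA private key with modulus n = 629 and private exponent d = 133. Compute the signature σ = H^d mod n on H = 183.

Squares mod 629: H^1≡183, H^2≡152, H^4≡460, H^8≡256, H^16≡120, H^32≡562, H^64≡86, H^128≡477
133 = 128 + 4 + 1, so H^133 ≡ 477·460·183 ≡ 387 (mod 629)

387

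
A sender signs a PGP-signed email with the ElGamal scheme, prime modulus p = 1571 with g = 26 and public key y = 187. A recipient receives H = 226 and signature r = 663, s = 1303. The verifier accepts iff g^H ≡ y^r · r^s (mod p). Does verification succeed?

passes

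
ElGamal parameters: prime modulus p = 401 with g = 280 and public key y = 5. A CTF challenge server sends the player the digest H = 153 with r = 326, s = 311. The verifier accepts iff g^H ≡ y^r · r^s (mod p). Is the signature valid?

invalid

Left side g^H mod p:
Squares mod 401: 280^1≡280, 280^2≡205, 280^4≡321, 280^8≡385, 280^16≡256, 280^32≡173, 280^64≡255, 280^128≡63
153 = 128 + 16 + 8 + 1, so 280^153 ≡ 63·256·385·280 ≡ 344 (mod 401)
Right side y^r · r^s mod p:
Squares mod 401: 5^1≡5, 5^2≡25, 5^4≡224, 5^8≡51, 5^16≡195, 5^32≡331, 5^64≡88, 5^128≡125, 5^256≡387
326 = 256 + 64 + 4 + 2, so 5^326 ≡ 387·88·224·25 ≡ 5 (mod 401)
Squares mod 401: 326^1≡326, 326^2≡11, 326^4≡121, 326^8≡205, 326^16≡321, 326^32≡385, 326^64≡256, 326^128≡173, 326^256≡255
311 = 256 + 32 + 16 + 4 + 2 + 1, so 326^311 ≡ 255·385·321·121·11·326 ≡ 65 (mod 401)
5·65 = 325 ≡ 325 (mod 401)
344 ≠ 325, so verification fails.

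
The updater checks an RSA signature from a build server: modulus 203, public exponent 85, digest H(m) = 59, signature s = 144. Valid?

s^85 mod 203 = 144
The recovered value 144 does not match the digest 59.

no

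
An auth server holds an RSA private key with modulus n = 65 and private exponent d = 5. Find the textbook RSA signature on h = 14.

h^2 ≡ 14^2 = 196 ≡ 1
h^4 ≡ 1^2 = 1
5 = 4 + 1, so h^5 ≡ 1·14 ≡ 14 (mod 65)

14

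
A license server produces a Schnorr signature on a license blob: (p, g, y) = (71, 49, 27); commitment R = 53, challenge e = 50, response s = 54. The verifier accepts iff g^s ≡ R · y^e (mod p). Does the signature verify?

does not verify

g^s mod p:
49^54 mod 71 = 12
R · y^e mod p:
27^50 mod 71 = 48
53·48 = 2544 ≡ 59 (mod 71)
12 ≠ 59; the check fails.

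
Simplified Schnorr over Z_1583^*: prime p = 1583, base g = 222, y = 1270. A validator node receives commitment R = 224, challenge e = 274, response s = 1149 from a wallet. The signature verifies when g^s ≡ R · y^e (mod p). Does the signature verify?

g^s mod p:
222^2 = 49284 ≡ 211
222^4 ≡ 211^2 = 44521 ≡ 197
222^8 ≡ 197^2 = 38809 ≡ 817
222^16 ≡ 817^2 = 667489 ≡ 1046
222^32 ≡ 1046^2 = 1094116 ≡ 263
222^64 ≡ 263^2 = 69169 ≡ 1100
222^128 ≡ 1100^2 = 1210000 ≡ 588
222^256 ≡ 588^2 = 345744 ≡ 650
222^512 ≡ 650^2 = 422500 ≡ 1422
222^1024 ≡ 1422^2 = 2022084 ≡ 593
1149 = 1024 + 64 + 32 + 16 + 8 + 4 + 1, so 222^1149 ≡ 593·1100·263·1046·817·197·222 ≡ 1426 (mod 1583)
R · y^e mod p:
1270^2 = 1612900 ≡ 1406
1270^4 ≡ 1406^2 = 1976836 ≡ 1252
1270^8 ≡ 1252^2 = 1567504 ≡ 334
1270^16 ≡ 334^2 = 111556 ≡ 746
1270^32 ≡ 746^2 = 556516 ≡ 883
1270^64 ≡ 883^2 = 779689 ≡ 853
1270^128 ≡ 853^2 = 727609 ≡ 1012
1270^256 ≡ 1012^2 = 1024144 ≡ 1526
274 = 256 + 16 + 2, so 1270^274 ≡ 1526·746·1406 ≡ 812 (mod 1583)
224·812 = 181888 ≡ 1426 (mod 1583)
1426 ≡ 1426 (mod 1583); signature holds.

verifies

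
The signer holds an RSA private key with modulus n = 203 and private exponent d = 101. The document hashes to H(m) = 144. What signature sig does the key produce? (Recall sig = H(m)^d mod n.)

86

Squares mod 203: (H(m))^1≡144, (H(m))^2≡30, (H(m))^4≡88, (H(m))^8≡30, (H(m))^16≡88, (H(m))^32≡30, (H(m))^64≡88
101 = 64 + 32 + 4 + 1, so (H(m))^101 ≡ 88·30·88·144 ≡ 86 (mod 203)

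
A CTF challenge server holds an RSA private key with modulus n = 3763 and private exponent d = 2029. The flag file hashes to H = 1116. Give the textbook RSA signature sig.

H^2 ≡ 1116^2 = 1245456 ≡ 3666
H^4 ≡ 3666^2 = 13439556 ≡ 1883
H^8 ≡ 1883^2 = 3545689 ≡ 943
H^16 ≡ 943^2 = 889249 ≡ 1181
H^32 ≡ 1181^2 = 1394761 ≡ 2451
H^64 ≡ 2451^2 = 6007401 ≡ 1653
H^128 ≡ 1653^2 = 2732409 ≡ 471
H^256 ≡ 471^2 = 221841 ≡ 3587
H^512 ≡ 3587^2 = 12866569 ≡ 872
H^1024 ≡ 872^2 = 760384 ≡ 258
2029 = 1024 + 512 + 256 + 128 + 64 + 32 + 8 + 4 + 1, so H^2029 ≡ 258·872·3587·471·1653·2451·943·1883·1116 ≡ 3660 (mod 3763)

3660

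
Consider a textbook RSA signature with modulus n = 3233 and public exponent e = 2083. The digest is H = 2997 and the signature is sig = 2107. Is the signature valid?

valid

sig^2 ≡ 2107^2 = 4439449 ≡ 540
sig^4 ≡ 540^2 = 291600 ≡ 630
sig^8 ≡ 630^2 = 396900 ≡ 2474
sig^16 ≡ 2474^2 = 6120676 ≡ 607
sig^32 ≡ 607^2 = 368449 ≡ 3120
sig^64 ≡ 3120^2 = 9734400 ≡ 3070
sig^128 ≡ 3070^2 = 9424900 ≡ 705
sig^256 ≡ 705^2 = 497025 ≡ 2376
sig^512 ≡ 2376^2 = 5645376 ≡ 558
sig^1024 ≡ 558^2 = 311364 ≡ 996
sig^2048 ≡ 996^2 = 992016 ≡ 2718
2083 = 2048 + 32 + 2 + 1, so sig^2083 ≡ 2718·3120·540·2107 ≡ 2997 (mod 3233)
sig^2083 mod 3233 = 2997 matches H.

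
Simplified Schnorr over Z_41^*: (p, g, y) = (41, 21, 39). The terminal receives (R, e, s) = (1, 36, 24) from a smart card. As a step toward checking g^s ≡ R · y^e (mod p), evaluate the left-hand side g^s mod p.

18

21^2 = 441 ≡ 31
21^4 ≡ 31^2 = 961 ≡ 18
21^8 ≡ 18^2 = 324 ≡ 37
21^16 ≡ 37^2 = 1369 ≡ 16
24 = 16 + 8, so 21^24 ≡ 16·37 ≡ 18 (mod 41)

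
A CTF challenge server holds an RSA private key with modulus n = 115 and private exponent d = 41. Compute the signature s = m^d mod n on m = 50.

55

Squares mod 115: m^1≡50, m^2≡85, m^4≡95, m^8≡55, m^16≡35, m^32≡75
41 = 32 + 8 + 1, so m^41 ≡ 75·55·50 ≡ 55 (mod 115)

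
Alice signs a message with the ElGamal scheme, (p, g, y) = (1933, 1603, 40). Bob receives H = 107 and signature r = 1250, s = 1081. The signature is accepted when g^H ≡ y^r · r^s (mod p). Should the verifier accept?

reject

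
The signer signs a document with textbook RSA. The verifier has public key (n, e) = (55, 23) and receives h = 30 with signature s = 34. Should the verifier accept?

s^2 ≡ 34^2 = 1156 ≡ 1
s^4 ≡ 1^2 = 1
s^8 ≡ 1^2 = 1
s^16 ≡ 1^2 = 1
23 = 16 + 4 + 2 + 1, so s^23 ≡ 1·1·1·34 ≡ 34 (mod 55)
34 ≠ 30, so verification fails.

reject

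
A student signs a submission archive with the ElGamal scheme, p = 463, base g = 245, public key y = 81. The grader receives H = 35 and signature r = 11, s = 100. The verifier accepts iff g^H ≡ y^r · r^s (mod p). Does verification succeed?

fails

Left side g^H mod p:
Squares mod 463: 245^1≡245, 245^2≡298, 245^4≡371, 245^8≡130, 245^16≡232, 245^32≡116
35 = 32 + 2 + 1, so 245^35 ≡ 116·298·245 ≡ 427 (mod 463)
Right side y^r · r^s mod p:
Squares mod 463: 81^1≡81, 81^2≡79, 81^4≡222, 81^8≡206
11 = 8 + 2 + 1, so 81^11 ≡ 206·79·81 ≡ 33 (mod 463)
Squares mod 463: 11^1≡11, 11^2≡121, 11^4≡288, 11^8≡67, 11^16≡322, 11^32≡435, 11^64≡321
100 = 64 + 32 + 4, so 11^100 ≡ 321·435·288 ≡ 89 (mod 463)
33·89 = 2937 ≡ 159 (mod 463)
427 ≠ 159, so verification fails.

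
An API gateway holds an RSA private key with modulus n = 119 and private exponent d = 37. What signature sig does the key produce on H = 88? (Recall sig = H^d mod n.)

39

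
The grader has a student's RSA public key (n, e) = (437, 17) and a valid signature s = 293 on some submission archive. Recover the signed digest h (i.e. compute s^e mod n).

126

s^2 ≡ 293^2 = 85849 ≡ 197
s^4 ≡ 197^2 = 38809 ≡ 353
s^8 ≡ 353^2 = 124609 ≡ 64
s^16 ≡ 64^2 = 4096 ≡ 163
17 = 16 + 1, so s^17 ≡ 163·293 ≡ 126 (mod 437)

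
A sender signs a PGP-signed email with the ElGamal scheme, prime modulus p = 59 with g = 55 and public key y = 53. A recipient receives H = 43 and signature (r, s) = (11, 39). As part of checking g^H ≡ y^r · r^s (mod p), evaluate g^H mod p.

55^2 = 3025 ≡ 16
55^4 ≡ 16^2 = 256 ≡ 20
55^8 ≡ 20^2 = 400 ≡ 46
55^16 ≡ 46^2 = 2116 ≡ 51
55^32 ≡ 51^2 = 2601 ≡ 5
43 = 32 + 8 + 2 + 1, so 55^43 ≡ 5·46·16·55 ≡ 30 (mod 59)

30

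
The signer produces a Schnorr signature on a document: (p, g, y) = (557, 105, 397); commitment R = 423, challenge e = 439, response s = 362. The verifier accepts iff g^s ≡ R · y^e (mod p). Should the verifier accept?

reject

g^s mod p:
105^2 = 11025 ≡ 442
105^4 ≡ 442^2 = 195364 ≡ 414
105^8 ≡ 414^2 = 171396 ≡ 397
105^16 ≡ 397^2 = 157609 ≡ 535
105^32 ≡ 535^2 = 286225 ≡ 484
105^64 ≡ 484^2 = 234256 ≡ 316
105^128 ≡ 316^2 = 99856 ≡ 153
105^256 ≡ 153^2 = 23409 ≡ 15
362 = 256 + 64 + 32 + 8 + 2, so 105^362 ≡ 15·316·484·397·442 ≡ 448 (mod 557)
R · y^e mod p:
397^2 = 157609 ≡ 535
397^4 ≡ 535^2 = 286225 ≡ 484
397^8 ≡ 484^2 = 234256 ≡ 316
397^16 ≡ 316^2 = 99856 ≡ 153
397^32 ≡ 153^2 = 23409 ≡ 15
397^64 ≡ 15^2 = 225
397^128 ≡ 225^2 = 50625 ≡ 495
397^256 ≡ 495^2 = 245025 ≡ 502
439 = 256 + 128 + 32 + 16 + 4 + 2 + 1, so 397^439 ≡ 502·495·15·153·484·535·397 ≡ 81 (mod 557)
423·81 = 34263 ≡ 286 (mod 557)
448 ≠ 286; the check fails.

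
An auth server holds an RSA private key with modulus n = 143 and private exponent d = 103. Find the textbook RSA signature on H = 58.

H^2 ≡ 58^2 = 3364 ≡ 75
H^4 ≡ 75^2 = 5625 ≡ 48
H^8 ≡ 48^2 = 2304 ≡ 16
H^16 ≡ 16^2 = 256 ≡ 113
H^32 ≡ 113^2 = 12769 ≡ 42
H^64 ≡ 42^2 = 1764 ≡ 48
103 = 64 + 32 + 4 + 2 + 1, so H^103 ≡ 48·42·48·75·58 ≡ 137 (mod 143)

137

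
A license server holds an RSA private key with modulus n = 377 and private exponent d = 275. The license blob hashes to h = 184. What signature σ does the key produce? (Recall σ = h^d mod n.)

h^275 mod 377 = 98

98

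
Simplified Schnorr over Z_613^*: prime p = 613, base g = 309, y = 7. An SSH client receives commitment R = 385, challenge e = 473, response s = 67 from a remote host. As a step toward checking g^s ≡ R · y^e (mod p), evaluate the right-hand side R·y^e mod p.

7^2 = 49
7^4 ≡ 49^2 = 2401 ≡ 562
7^8 ≡ 562^2 = 315844 ≡ 149
7^16 ≡ 149^2 = 22201 ≡ 133
7^32 ≡ 133^2 = 17689 ≡ 525
7^64 ≡ 525^2 = 275625 ≡ 388
7^128 ≡ 388^2 = 150544 ≡ 359
7^256 ≡ 359^2 = 128881 ≡ 151
473 = 256 + 128 + 64 + 16 + 8 + 1, so 7^473 ≡ 151·359·388·133·149·7 ≡ 353 (mod 613)
R · y^e ≡ 385·353 = 135905 ≡ 432 (mod 613)

432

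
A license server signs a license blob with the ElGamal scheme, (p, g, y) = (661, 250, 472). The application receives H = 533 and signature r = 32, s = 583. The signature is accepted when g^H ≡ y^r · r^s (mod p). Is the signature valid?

Left side g^H mod p:
Squares mod 661: 250^1≡250, 250^2≡366, 250^4≡434, 250^8≡632, 250^16≡180, 250^32≡11, 250^64≡121, 250^128≡99, 250^256≡547, 250^512≡437
533 = 512 + 16 + 4 + 1, so 250^533 ≡ 437·180·434·250 ≡ 96 (mod 661)
Right side y^r · r^s mod p:
Squares mod 661: 472^1≡472, 472^2≡27, 472^4≡68, 472^8≡658, 472^16≡9, 472^32≡81
472^32 ≡ 81 (mod 661)
Squares mod 661: 32^1≡32, 32^2≡363, 32^4≡230, 32^8≡20, 32^16≡400, 32^32≡38, 32^64≡122, 32^128≡342, 32^256≡628, 32^512≡428
583 = 512 + 64 + 4 + 2 + 1, so 32^583 ≡ 428·122·230·363·32 ≡ 246 (mod 661)
81·246 = 19926 ≡ 96 (mod 661)
96 ≡ 96 (mod 661), so the signature is genuine.

valid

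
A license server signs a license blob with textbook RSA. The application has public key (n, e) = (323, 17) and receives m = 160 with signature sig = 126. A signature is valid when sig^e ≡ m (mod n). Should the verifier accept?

accept

Squares mod 323: sig^1≡126, sig^2≡49, sig^4≡140, sig^8≡220, sig^16≡273
17 = 16 + 1, so sig^17 ≡ 273·126 ≡ 160 (mod 323)
sig^17 mod 323 = 160 matches m.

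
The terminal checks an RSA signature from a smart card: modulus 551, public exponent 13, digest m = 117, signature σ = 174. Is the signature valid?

σ^2 ≡ 174^2 = 30276 ≡ 522
σ^4 ≡ 522^2 = 272484 ≡ 290
σ^8 ≡ 290^2 = 84100 ≡ 348
13 = 8 + 4 + 1, so σ^13 ≡ 348·290·174 ≡ 261 (mod 551)
The recovered value 261 does not match the digest 117.

invalid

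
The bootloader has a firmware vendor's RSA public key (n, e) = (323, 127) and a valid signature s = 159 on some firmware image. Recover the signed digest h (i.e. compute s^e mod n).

292

s^2 ≡ 159^2 = 25281 ≡ 87
s^4 ≡ 87^2 = 7569 ≡ 140
s^8 ≡ 140^2 = 19600 ≡ 220
s^16 ≡ 220^2 = 48400 ≡ 273
s^32 ≡ 273^2 = 74529 ≡ 239
s^64 ≡ 239^2 = 57121 ≡ 273
127 = 64 + 32 + 16 + 8 + 4 + 2 + 1, so s^127 ≡ 273·239·273·220·140·87·159 ≡ 292 (mod 323)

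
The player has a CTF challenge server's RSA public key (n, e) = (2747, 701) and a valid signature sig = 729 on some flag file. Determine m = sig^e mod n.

483

Squares mod 2747: sig^1≡729, sig^2≡1270, sig^4≡411, sig^8≡1354, sig^16≡1067, sig^32≡1231, sig^64≡1764, sig^128≡2092, sig^256≡493, sig^512≡1313
701 = 512 + 128 + 32 + 16 + 8 + 4 + 1, so sig^701 ≡ 1313·2092·1231·1067·1354·411·729 ≡ 483 (mod 2747)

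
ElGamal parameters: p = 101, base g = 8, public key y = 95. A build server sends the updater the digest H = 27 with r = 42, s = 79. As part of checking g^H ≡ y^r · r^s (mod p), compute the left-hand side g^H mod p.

67

8^2 = 64
8^4 ≡ 64^2 = 4096 ≡ 56
8^8 ≡ 56^2 = 3136 ≡ 5
8^16 ≡ 5^2 = 25
27 = 16 + 8 + 2 + 1, so 8^27 ≡ 25·5·64·8 ≡ 67 (mod 101)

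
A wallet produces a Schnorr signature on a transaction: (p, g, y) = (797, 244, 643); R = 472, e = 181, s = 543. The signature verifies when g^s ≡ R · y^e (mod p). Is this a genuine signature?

genuine

g^s mod p:
244^2 = 59536 ≡ 558
244^4 ≡ 558^2 = 311364 ≡ 534
244^8 ≡ 534^2 = 285156 ≡ 627
244^16 ≡ 627^2 = 393129 ≡ 208
244^32 ≡ 208^2 = 43264 ≡ 226
244^64 ≡ 226^2 = 51076 ≡ 68
244^128 ≡ 68^2 = 4624 ≡ 639
244^256 ≡ 639^2 = 408321 ≡ 257
244^512 ≡ 257^2 = 66049 ≡ 695
543 = 512 + 16 + 8 + 4 + 2 + 1, so 244^543 ≡ 695·208·627·534·558·244 ≡ 598 (mod 797)
R · y^e mod p:
643^2 = 413449 ≡ 603
643^4 ≡ 603^2 = 363609 ≡ 177
643^8 ≡ 177^2 = 31329 ≡ 246
643^16 ≡ 246^2 = 60516 ≡ 741
643^32 ≡ 741^2 = 549081 ≡ 745
643^64 ≡ 745^2 = 555025 ≡ 313
643^128 ≡ 313^2 = 97969 ≡ 735
181 = 128 + 32 + 16 + 4 + 1, so 643^181 ≡ 735·745·741·177·643 ≡ 572 (mod 797)
472·572 = 269984 ≡ 598 (mod 797)
598 ≡ 598 (mod 797); signature holds.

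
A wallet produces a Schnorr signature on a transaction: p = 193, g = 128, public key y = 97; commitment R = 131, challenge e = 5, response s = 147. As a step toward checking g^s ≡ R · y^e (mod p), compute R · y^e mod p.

179

97^5 mod 193 = 187
R · y^e ≡ 131·187 = 24497 ≡ 179 (mod 193)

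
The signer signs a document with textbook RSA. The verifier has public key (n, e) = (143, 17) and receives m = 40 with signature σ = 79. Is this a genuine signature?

genuine

σ^17 mod 143 = 40
Since 40 equals the digest 40, verification succeeds.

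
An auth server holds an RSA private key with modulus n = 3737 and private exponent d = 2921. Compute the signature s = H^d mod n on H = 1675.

H^2 ≡ 1675^2 = 2805625 ≡ 2875
H^4 ≡ 2875^2 = 8265625 ≡ 3118
H^8 ≡ 3118^2 = 9721924 ≡ 1987
H^16 ≡ 1987^2 = 3948169 ≡ 1897
H^32 ≡ 1897^2 = 3598609 ≡ 3615
H^64 ≡ 3615^2 = 13068225 ≡ 3673
H^128 ≡ 3673^2 = 13490929 ≡ 359
H^256 ≡ 359^2 = 128881 ≡ 1823
H^512 ≡ 1823^2 = 3323329 ≡ 1136
H^1024 ≡ 1136^2 = 1290496 ≡ 1231
H^2048 ≡ 1231^2 = 1515361 ≡ 1876
2921 = 2048 + 512 + 256 + 64 + 32 + 8 + 1, so H^2921 ≡ 1876·1136·1823·3673·3615·1987·1675 ≡ 2431 (mod 3737)

2431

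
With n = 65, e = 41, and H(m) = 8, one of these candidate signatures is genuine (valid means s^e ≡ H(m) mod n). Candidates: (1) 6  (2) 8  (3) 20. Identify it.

2

Candidate 1: Squares mod 65: 6^1≡6, 6^2≡36, 6^4≡61, 6^8≡16, 6^16≡61, 6^32≡16; 41 = 32 + 8 + 1, so 6^41 ≡ 16·16·6 ≡ 41 (mod 65)
Candidate 2: Squares mod 65: 8^1≡8, 8^2≡64, 8^4≡1, 8^8≡1, 8^16≡1, 8^32≡1; 41 = 32 + 8 + 1, so 8^41 ≡ 1·1·8 ≡ 8 (mod 65)
  → matches H(m) = 8
Candidate 3: Squares mod 65: 20^1≡20, 20^2≡10, 20^4≡35, 20^8≡55, 20^16≡35, 20^32≡55; 41 = 32 + 8 + 1, so 20^41 ≡ 55·55·20 ≡ 50 (mod 65)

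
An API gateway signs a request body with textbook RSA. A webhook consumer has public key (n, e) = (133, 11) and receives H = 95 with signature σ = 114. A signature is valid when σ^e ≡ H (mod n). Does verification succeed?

Squares mod 133: σ^1≡114, σ^2≡95, σ^4≡114, σ^8≡95
11 = 8 + 2 + 1, so σ^11 ≡ 95·95·114 ≡ 95 (mod 133)
Since 95 equals the digest 95, verification succeeds.

passes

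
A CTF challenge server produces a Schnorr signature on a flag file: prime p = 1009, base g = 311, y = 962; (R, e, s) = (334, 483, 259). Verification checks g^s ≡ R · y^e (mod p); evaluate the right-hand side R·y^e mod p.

Squares mod 1009: 962^1≡962, 962^2≡191, 962^4≡157, 962^8≡433, 962^16≡824, 962^32≡928, 962^64≡507, 962^128≡763, 962^256≡985
483 = 256 + 128 + 64 + 32 + 2 + 1, so 962^483 ≡ 985·763·507·928·191·962 ≡ 830 (mod 1009)
R · y^e ≡ 334·830 = 277220 ≡ 754 (mod 1009)

754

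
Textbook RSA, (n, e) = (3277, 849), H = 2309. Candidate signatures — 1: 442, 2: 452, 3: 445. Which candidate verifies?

3

Candidate 1: Squares mod 3277: 442^1≡442, 442^2≡2021, 442^4≡1299, 442^8≡3023, 442^16≡2253, 442^32≡3213, 442^64≡819, 442^128≡2253, 442^256≡3213, 442^512≡819; 849 = 512 + 256 + 64 + 16 + 1, so 442^849 ≡ 819·3213·819·2253·442 ≡ 1528 (mod 3277)
Candidate 2: Squares mod 3277: 452^1≡452, 452^2≡1130, 452^4≡2147, 452^8≡2147, 452^16≡2147, 452^32≡2147, 452^64≡2147, 452^128≡2147, 452^256≡2147, 452^512≡2147; 849 = 512 + 256 + 64 + 16 + 1, so 452^849 ≡ 2147·2147·2147·2147·452 ≡ 452 (mod 3277)
Candidate 3: Squares mod 3277: 445^1≡445, 445^2≡1405, 445^4≡1271, 445^8≡3157, 445^16≡1292, 445^32≡1271, 445^64≡3157, 445^128≡1292, 445^256≡1271, 445^512≡3157; 849 = 512 + 256 + 64 + 16 + 1, so 445^849 ≡ 3157·1271·3157·1292·445 ≡ 2309 (mod 3277)
  → matches H = 2309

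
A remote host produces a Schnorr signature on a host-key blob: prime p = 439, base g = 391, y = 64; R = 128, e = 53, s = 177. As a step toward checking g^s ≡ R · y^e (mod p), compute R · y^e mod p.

81

Squares mod 439: 64^1≡64, 64^2≡145, 64^4≡392, 64^8≡14, 64^16≡196, 64^32≡223
53 = 32 + 16 + 4 + 1, so 64^53 ≡ 223·196·392·64 ≡ 251 (mod 439)
R · y^e ≡ 128·251 = 32128 ≡ 81 (mod 439)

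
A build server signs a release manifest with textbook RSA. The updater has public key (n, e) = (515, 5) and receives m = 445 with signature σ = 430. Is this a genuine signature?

Squares mod 515: σ^1≡430, σ^2≡15, σ^4≡225
5 = 4 + 1, so σ^5 ≡ 225·430 ≡ 445 (mod 515)
445 = m, so the signature checks out.

genuine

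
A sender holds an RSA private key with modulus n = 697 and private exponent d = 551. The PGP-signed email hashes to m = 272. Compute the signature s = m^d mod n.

357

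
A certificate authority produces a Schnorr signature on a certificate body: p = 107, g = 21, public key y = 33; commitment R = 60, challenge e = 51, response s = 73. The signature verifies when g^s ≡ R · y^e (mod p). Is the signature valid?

invalid

g^s mod p:
21^73 mod 107 = 98
R · y^e mod p:
33^51 mod 107 = 62
60·62 = 3720 ≡ 82 (mod 107)
98 ≠ 82; the check fails.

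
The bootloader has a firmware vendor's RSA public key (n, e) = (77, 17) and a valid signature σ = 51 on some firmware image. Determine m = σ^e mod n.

Squares mod 77: σ^1≡51, σ^2≡60, σ^4≡58, σ^8≡53, σ^16≡37
17 = 16 + 1, so σ^17 ≡ 37·51 ≡ 39 (mod 77)

39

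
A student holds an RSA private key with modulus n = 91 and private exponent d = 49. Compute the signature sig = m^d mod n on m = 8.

m^2 ≡ 8^2 = 64
m^4 ≡ 64^2 = 4096 ≡ 1
m^8 ≡ 1^2 = 1
m^16 ≡ 1^2 = 1
m^32 ≡ 1^2 = 1
49 = 32 + 16 + 1, so m^49 ≡ 1·1·8 ≡ 8 (mod 91)

8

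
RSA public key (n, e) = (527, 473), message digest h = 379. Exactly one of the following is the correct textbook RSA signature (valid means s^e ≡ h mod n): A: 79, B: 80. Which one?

B

Candidate A: 79^2 = 6241 ≡ 444; 79^4 ≡ 444^2 = 197136 ≡ 38; 79^8 ≡ 38^2 = 1444 ≡ 390; 79^16 ≡ 390^2 = 152100 ≡ 324; 79^32 ≡ 324^2 = 104976 ≡ 103; 79^64 ≡ 103^2 = 10609 ≡ 69; 79^128 ≡ 69^2 = 4761 ≡ 18; 79^256 ≡ 18^2 = 324; 473 = 256 + 128 + 64 + 16 + 8 + 1, so 79^473 ≡ 324·18·69·324·390·79 ≡ 261 (mod 527)
Candidate B: 80^2 = 6400 ≡ 76; 80^4 ≡ 76^2 = 5776 ≡ 506; 80^8 ≡ 506^2 = 256036 ≡ 441; 80^16 ≡ 441^2 = 194481 ≡ 18; 80^32 ≡ 18^2 = 324; 80^64 ≡ 324^2 = 104976 ≡ 103; 80^128 ≡ 103^2 = 10609 ≡ 69; 80^256 ≡ 69^2 = 4761 ≡ 18; 473 = 256 + 128 + 64 + 16 + 8 + 1, so 80^473 ≡ 18·69·103·18·441·80 ≡ 379 (mod 527)
  → matches h = 379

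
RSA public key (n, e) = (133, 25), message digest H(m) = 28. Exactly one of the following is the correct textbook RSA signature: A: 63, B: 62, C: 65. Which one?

A

Candidate A: Squares mod 133: 63^1≡63, 63^2≡112, 63^4≡42, 63^8≡35, 63^16≡28; 25 = 16 + 8 + 1, so 63^25 ≡ 28·35·63 ≡ 28 (mod 133)
  → matches H(m) = 28
Candidate B: Squares mod 133: 62^1≡62, 62^2≡120, 62^4≡36, 62^8≡99, 62^16≡92; 25 = 16 + 8 + 1, so 62^25 ≡ 92·99·62 ≡ 111 (mod 133)
Candidate C: Squares mod 133: 65^1≡65, 65^2≡102, 65^4≡30, 65^8≡102, 65^16≡30; 25 = 16 + 8 + 1, so 65^25 ≡ 30·102·65 ≡ 65 (mod 133)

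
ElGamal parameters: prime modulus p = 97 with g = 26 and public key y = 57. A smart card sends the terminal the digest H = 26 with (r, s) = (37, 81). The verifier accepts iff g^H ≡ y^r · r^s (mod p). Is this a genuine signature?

genuine

Left side g^H mod p:
Squares mod 97: 26^1≡26, 26^2≡94, 26^4≡9, 26^8≡81, 26^16≡62
26 = 16 + 8 + 2, so 26^26 ≡ 62·81·94 ≡ 66 (mod 97)
Right side y^r · r^s mod p:
Squares mod 97: 57^1≡57, 57^2≡48, 57^4≡73, 57^8≡91, 57^16≡36, 57^32≡35
37 = 32 + 4 + 1, so 57^37 ≡ 35·73·57 ≡ 38 (mod 97)
Squares mod 97: 37^1≡37, 37^2≡11, 37^4≡24, 37^8≡91, 37^16≡36, 37^32≡35, 37^64≡61
81 = 64 + 16 + 1, so 37^81 ≡ 61·36·37 ≡ 63 (mod 97)
38·63 = 2394 ≡ 66 (mod 97)
66 ≡ 66 (mod 97), so the signature is genuine.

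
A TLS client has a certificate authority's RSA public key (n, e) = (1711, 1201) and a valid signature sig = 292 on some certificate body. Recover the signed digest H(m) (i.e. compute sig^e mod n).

562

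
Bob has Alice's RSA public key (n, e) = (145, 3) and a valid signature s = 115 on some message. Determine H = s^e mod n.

s^2 ≡ 115^2 = 13225 ≡ 30
3 = 2 + 1, so s^3 ≡ 30·115 ≡ 115 (mod 145)

115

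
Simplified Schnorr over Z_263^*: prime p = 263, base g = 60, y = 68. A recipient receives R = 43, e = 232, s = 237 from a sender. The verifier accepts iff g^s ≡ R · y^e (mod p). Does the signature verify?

does not verify

g^s mod p:
Squares mod 263: 60^1≡60, 60^2≡181, 60^4≡149, 60^8≡109, 60^16≡46, 60^32≡12, 60^64≡144, 60^128≡222
237 = 128 + 64 + 32 + 8 + 4 + 1, so 60^237 ≡ 222·144·12·109·149·60 ≡ 189 (mod 263)
R · y^e mod p:
Squares mod 263: 68^1≡68, 68^2≡153, 68^4≡2, 68^8≡4, 68^16≡16, 68^32≡256, 68^64≡49, 68^128≡34
232 = 128 + 64 + 32 + 8, so 68^232 ≡ 34·49·256·4 ≡ 166 (mod 263)
43·166 = 7138 ≡ 37 (mod 263)
189 ≠ 37; the check fails.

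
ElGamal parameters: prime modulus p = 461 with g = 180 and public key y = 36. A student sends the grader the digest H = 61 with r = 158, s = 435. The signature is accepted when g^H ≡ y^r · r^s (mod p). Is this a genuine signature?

genuine

Left side g^H mod p:
180^2 = 32400 ≡ 130
180^4 ≡ 130^2 = 16900 ≡ 304
180^8 ≡ 304^2 = 92416 ≡ 216
180^16 ≡ 216^2 = 46656 ≡ 95
180^32 ≡ 95^2 = 9025 ≡ 266
61 = 32 + 16 + 8 + 4 + 1, so 180^61 ≡ 266·95·216·304·180 ≡ 405 (mod 461)
Right side y^r · r^s mod p:
36^2 = 1296 ≡ 374
36^4 ≡ 374^2 = 139876 ≡ 193
36^8 ≡ 193^2 = 37249 ≡ 369
36^16 ≡ 369^2 = 136161 ≡ 166
36^32 ≡ 166^2 = 27556 ≡ 357
36^64 ≡ 357^2 = 127449 ≡ 213
36^128 ≡ 213^2 = 45369 ≡ 191
158 = 128 + 16 + 8 + 4 + 2, so 36^158 ≡ 191·166·369·193·374 ≡ 329 (mod 461)
158^2 = 24964 ≡ 70
158^4 ≡ 70^2 = 4900 ≡ 290
158^8 ≡ 290^2 = 84100 ≡ 198
158^16 ≡ 198^2 = 39204 ≡ 19
158^32 ≡ 19^2 = 361
158^64 ≡ 361^2 = 130321 ≡ 319
158^128 ≡ 319^2 = 101761 ≡ 341
158^256 ≡ 341^2 = 116281 ≡ 109
435 = 256 + 128 + 32 + 16 + 2 + 1, so 158^435 ≡ 109·341·361·19·70·158 ≡ 196 (mod 461)
329·196 = 64484 ≡ 405 (mod 461)
405 ≡ 405 (mod 461), so the signature is genuine.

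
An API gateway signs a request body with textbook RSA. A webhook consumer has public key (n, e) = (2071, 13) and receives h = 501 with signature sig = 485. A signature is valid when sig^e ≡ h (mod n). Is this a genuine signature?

Squares mod 2071: sig^1≡485, sig^2≡1202, sig^4≡1317, sig^8≡1062
13 = 8 + 4 + 1, so sig^13 ≡ 1062·1317·485 ≡ 1495 (mod 2071)
1495 ≠ 501, so verification fails.

forged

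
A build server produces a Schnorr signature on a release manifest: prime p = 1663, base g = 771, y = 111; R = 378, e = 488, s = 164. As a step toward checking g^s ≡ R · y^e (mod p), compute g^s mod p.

Squares mod 1663: 771^1≡771, 771^2≡750, 771^4≡406, 771^8≡199, 771^16≡1352, 771^32≡267, 771^64≡1443, 771^128≡173
164 = 128 + 32 + 4, so 771^164 ≡ 173·267·406 ≡ 1558 (mod 1663)

1558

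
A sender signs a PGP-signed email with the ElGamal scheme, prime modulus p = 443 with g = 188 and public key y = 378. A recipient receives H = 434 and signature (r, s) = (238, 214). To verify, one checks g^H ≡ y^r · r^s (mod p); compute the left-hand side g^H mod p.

188^2 = 35344 ≡ 347
188^4 ≡ 347^2 = 120409 ≡ 356
188^8 ≡ 356^2 = 126736 ≡ 38
188^16 ≡ 38^2 = 1444 ≡ 115
188^32 ≡ 115^2 = 13225 ≡ 378
188^64 ≡ 378^2 = 142884 ≡ 238
188^128 ≡ 238^2 = 56644 ≡ 383
188^256 ≡ 383^2 = 146689 ≡ 56
434 = 256 + 128 + 32 + 16 + 2, so 188^434 ≡ 56·383·378·115·347 ≡ 35 (mod 443)

35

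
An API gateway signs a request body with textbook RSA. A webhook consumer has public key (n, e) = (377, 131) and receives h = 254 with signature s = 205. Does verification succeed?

fails

s^2 ≡ 205^2 = 42025 ≡ 178
s^4 ≡ 178^2 = 31684 ≡ 16
s^8 ≡ 16^2 = 256
s^16 ≡ 256^2 = 65536 ≡ 315
s^32 ≡ 315^2 = 99225 ≡ 74
s^64 ≡ 74^2 = 5476 ≡ 198
s^128 ≡ 198^2 = 39204 ≡ 373
131 = 128 + 2 + 1, so s^131 ≡ 373·178·205 ≡ 316 (mod 377)
The recovered value 316 does not match the digest 254.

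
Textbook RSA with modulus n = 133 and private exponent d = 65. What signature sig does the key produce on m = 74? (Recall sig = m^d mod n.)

Squares mod 133: m^1≡74, m^2≡23, m^4≡130, m^8≡9, m^16≡81, m^32≡44, m^64≡74
65 = 64 + 1, so m^65 ≡ 74·74 ≡ 23 (mod 133)

23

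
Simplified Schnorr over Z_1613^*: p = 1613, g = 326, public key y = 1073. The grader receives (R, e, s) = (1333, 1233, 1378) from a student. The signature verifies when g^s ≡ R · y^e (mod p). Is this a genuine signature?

g^s mod p:
326^2 = 106276 ≡ 1431
326^4 ≡ 1431^2 = 2047761 ≡ 864
326^8 ≡ 864^2 = 746496 ≡ 1290
326^16 ≡ 1290^2 = 1664100 ≡ 1097
326^32 ≡ 1097^2 = 1203409 ≡ 111
326^64 ≡ 111^2 = 12321 ≡ 1030
326^128 ≡ 1030^2 = 1060900 ≡ 1159
326^256 ≡ 1159^2 = 1343281 ≡ 1265
326^512 ≡ 1265^2 = 1600225 ≡ 129
326^1024 ≡ 129^2 = 16641 ≡ 511
1378 = 1024 + 256 + 64 + 32 + 2, so 326^1378 ≡ 511·1265·1030·111·1431 ≡ 1336 (mod 1613)
R · y^e mod p:
1073^2 = 1151329 ≡ 1260
1073^4 ≡ 1260^2 = 1587600 ≡ 408
1073^8 ≡ 408^2 = 166464 ≡ 325
1073^16 ≡ 325^2 = 105625 ≡ 780
1073^32 ≡ 780^2 = 608400 ≡ 299
1073^64 ≡ 299^2 = 89401 ≡ 686
1073^128 ≡ 686^2 = 470596 ≡ 1213
1073^256 ≡ 1213^2 = 1471369 ≡ 313
1073^512 ≡ 313^2 = 97969 ≡ 1189
1073^1024 ≡ 1189^2 = 1413721 ≡ 733
1233 = 1024 + 128 + 64 + 16 + 1, so 1073^1233 ≡ 733·1213·686·780·1073 ≡ 1354 (mod 1613)
1333·1354 = 1804882 ≡ 1548 (mod 1613)
1336 ≠ 1548; the check fails.

forged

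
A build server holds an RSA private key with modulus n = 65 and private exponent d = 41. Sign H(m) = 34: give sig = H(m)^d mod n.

34

(H(m))^2 ≡ 34^2 = 1156 ≡ 51
(H(m))^4 ≡ 51^2 = 2601 ≡ 1
(H(m))^8 ≡ 1^2 = 1
(H(m))^16 ≡ 1^2 = 1
(H(m))^32 ≡ 1^2 = 1
41 = 32 + 8 + 1, so (H(m))^41 ≡ 1·1·34 ≡ 34 (mod 65)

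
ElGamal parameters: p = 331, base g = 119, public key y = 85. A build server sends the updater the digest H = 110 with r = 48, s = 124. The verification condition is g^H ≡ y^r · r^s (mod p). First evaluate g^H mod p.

119^2 = 14161 ≡ 259
119^4 ≡ 259^2 = 67081 ≡ 219
119^8 ≡ 219^2 = 47961 ≡ 297
119^16 ≡ 297^2 = 88209 ≡ 163
119^32 ≡ 163^2 = 26569 ≡ 89
119^64 ≡ 89^2 = 7921 ≡ 308
110 = 64 + 32 + 8 + 4 + 2, so 119^110 ≡ 308·89·297·219·259 ≡ 299 (mod 331)

299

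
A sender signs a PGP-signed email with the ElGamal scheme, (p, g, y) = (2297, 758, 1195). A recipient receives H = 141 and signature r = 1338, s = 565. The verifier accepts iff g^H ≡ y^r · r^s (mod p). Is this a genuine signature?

Left side g^H mod p:
758^141 mod 2297 = 1377
Right side y^r · r^s mod p:
1195^1338 mod 2297 = 1858
1338^565 mod 2297 = 1216
1858·1216 = 2259328 ≡ 1377 (mod 2297)
1377 ≡ 1377 (mod 2297), so the signature is genuine.

genuine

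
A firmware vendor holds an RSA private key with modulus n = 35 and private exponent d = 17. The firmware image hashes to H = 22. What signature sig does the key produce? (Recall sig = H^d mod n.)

22

Squares mod 35: H^1≡22, H^2≡29, H^4≡1, H^8≡1, H^16≡1
17 = 16 + 1, so H^17 ≡ 1·22 ≡ 22 (mod 35)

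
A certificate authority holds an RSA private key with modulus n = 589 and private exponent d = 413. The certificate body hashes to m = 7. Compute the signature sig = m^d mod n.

258

m^413 mod 589 = 258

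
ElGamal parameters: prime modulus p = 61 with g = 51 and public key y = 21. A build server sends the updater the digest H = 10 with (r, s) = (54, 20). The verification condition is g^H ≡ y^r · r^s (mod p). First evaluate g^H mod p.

14

51^2 = 2601 ≡ 39
51^4 ≡ 39^2 = 1521 ≡ 57
51^8 ≡ 57^2 = 3249 ≡ 16
10 = 8 + 2, so 51^10 ≡ 16·39 ≡ 14 (mod 61)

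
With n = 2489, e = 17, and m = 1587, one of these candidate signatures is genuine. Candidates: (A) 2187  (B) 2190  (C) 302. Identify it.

A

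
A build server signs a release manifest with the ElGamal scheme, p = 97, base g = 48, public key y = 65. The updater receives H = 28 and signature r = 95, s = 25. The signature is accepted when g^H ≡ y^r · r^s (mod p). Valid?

yes

Left side g^H mod p:
Squares mod 97: 48^1≡48, 48^2≡73, 48^4≡91, 48^8≡36, 48^16≡35
28 = 16 + 8 + 4, so 48^28 ≡ 35·36·91 ≡ 6 (mod 97)
Right side y^r · r^s mod p:
Squares mod 97: 65^1≡65, 65^2≡54, 65^4≡6, 65^8≡36, 65^16≡35, 65^32≡61, 65^64≡35
95 = 64 + 16 + 8 + 4 + 2 + 1, so 65^95 ≡ 35·35·36·6·54·65 ≡ 3 (mod 97)
Squares mod 97: 95^1≡95, 95^2≡4, 95^4≡16, 95^8≡62, 95^16≡61
25 = 16 + 8 + 1, so 95^25 ≡ 61·62·95 ≡ 2 (mod 97)
3·2 = 6 ≡ 6 (mod 97)
6 ≡ 6 (mod 97), so the signature is genuine.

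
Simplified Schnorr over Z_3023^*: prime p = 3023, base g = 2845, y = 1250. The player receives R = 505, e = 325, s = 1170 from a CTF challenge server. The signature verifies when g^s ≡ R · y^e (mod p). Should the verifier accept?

g^s mod p:
2845^2 = 8094025 ≡ 1454
2845^4 ≡ 1454^2 = 2114116 ≡ 1039
2845^8 ≡ 1039^2 = 1079521 ≡ 310
2845^16 ≡ 310^2 = 96100 ≡ 2387
2845^32 ≡ 2387^2 = 5697769 ≡ 2437
2845^64 ≡ 2437^2 = 5938969 ≡ 1797
2845^128 ≡ 1797^2 = 3229209 ≡ 645
2845^256 ≡ 645^2 = 416025 ≡ 1874
2845^512 ≡ 1874^2 = 3511876 ≡ 2173
2845^1024 ≡ 2173^2 = 4721929 ≡ 3
1170 = 1024 + 128 + 16 + 2, so 2845^1170 ≡ 3·645·2387·1454 ≡ 566 (mod 3023)
R · y^e mod p:
1250^2 = 1562500 ≡ 2632
1250^4 ≡ 2632^2 = 6927424 ≡ 1731
1250^8 ≡ 1731^2 = 2996361 ≡ 568
1250^16 ≡ 568^2 = 322624 ≡ 2186
1250^32 ≡ 2186^2 = 4778596 ≡ 2256
1250^64 ≡ 2256^2 = 5089536 ≡ 1827
1250^128 ≡ 1827^2 = 3337929 ≡ 537
1250^256 ≡ 537^2 = 288369 ≡ 1184
325 = 256 + 64 + 4 + 1, so 1250^325 ≡ 1184·1827·1731·1250 ≡ 2316 (mod 3023)
505·2316 = 1169580 ≡ 2702 (mod 3023)
566 ≠ 2702; the check fails.

reject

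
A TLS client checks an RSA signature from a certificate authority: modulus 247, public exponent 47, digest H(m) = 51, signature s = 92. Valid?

no

s^2 ≡ 92^2 = 8464 ≡ 66
s^4 ≡ 66^2 = 4356 ≡ 157
s^8 ≡ 157^2 = 24649 ≡ 196
s^16 ≡ 196^2 = 38416 ≡ 131
s^32 ≡ 131^2 = 17161 ≡ 118
47 = 32 + 8 + 4 + 2 + 1, so s^47 ≡ 118·196·157·66·92 ≡ 66 (mod 247)
The recovered value 66 does not match the digest 51.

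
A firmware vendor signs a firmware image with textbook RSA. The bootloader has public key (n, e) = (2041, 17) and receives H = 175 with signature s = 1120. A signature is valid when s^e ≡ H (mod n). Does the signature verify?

s^2 ≡ 1120^2 = 1254400 ≡ 1226
s^4 ≡ 1226^2 = 1503076 ≡ 900
s^8 ≡ 900^2 = 810000 ≡ 1764
s^16 ≡ 1764^2 = 3111696 ≡ 1212
17 = 16 + 1, so s^17 ≡ 1212·1120 ≡ 175 (mod 2041)
Since 175 equals the digest 175, verification succeeds.

verifies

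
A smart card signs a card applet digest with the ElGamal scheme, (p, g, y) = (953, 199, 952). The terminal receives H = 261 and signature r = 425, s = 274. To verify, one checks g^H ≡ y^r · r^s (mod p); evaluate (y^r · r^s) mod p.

Squares mod 953: 952^1≡952, 952^2≡1, 952^4≡1, 952^8≡1, 952^16≡1, 952^32≡1, 952^64≡1, 952^128≡1, 952^256≡1
425 = 256 + 128 + 32 + 8 + 1, so 952^425 ≡ 1·1·1·1·952 ≡ 952 (mod 953)
Squares mod 953: 425^1≡425, 425^2≡508, 425^4≡754, 425^8≡528, 425^16≡508, 425^32≡754, 425^64≡528, 425^128≡508, 425^256≡754
274 = 256 + 16 + 2, so 425^274 ≡ 754·508·508 ≡ 528 (mod 953)
y^r · r^s ≡ 952·528 = 502656 ≡ 425 (mod 953)

425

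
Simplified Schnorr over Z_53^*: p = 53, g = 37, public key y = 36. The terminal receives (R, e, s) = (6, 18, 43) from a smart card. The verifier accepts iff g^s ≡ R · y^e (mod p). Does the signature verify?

g^s mod p:
Squares mod 53: 37^1≡37, 37^2≡44, 37^4≡28, 37^8≡42, 37^16≡15, 37^32≡13
43 = 32 + 8 + 2 + 1, so 37^43 ≡ 13·42·44·37 ≡ 25 (mod 53)
R · y^e mod p:
Squares mod 53: 36^1≡36, 36^2≡24, 36^4≡46, 36^8≡49, 36^16≡16
18 = 16 + 2, so 36^18 ≡ 16·24 ≡ 13 (mod 53)
6·13 = 78 ≡ 25 (mod 53)
25 ≡ 25 (mod 53); signature holds.

verifies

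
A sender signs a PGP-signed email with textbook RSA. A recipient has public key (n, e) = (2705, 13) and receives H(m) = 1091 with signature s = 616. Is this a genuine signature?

genuine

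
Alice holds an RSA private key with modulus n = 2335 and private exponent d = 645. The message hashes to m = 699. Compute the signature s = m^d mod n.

479

Squares mod 2335: m^1≡699, m^2≡586, m^4≡151, m^8≡1786, m^16≡186, m^32≡1906, m^64≡1911, m^128≡2316, m^256≡361, m^512≡1896
645 = 512 + 128 + 4 + 1, so m^645 ≡ 1896·2316·151·699 ≡ 479 (mod 2335)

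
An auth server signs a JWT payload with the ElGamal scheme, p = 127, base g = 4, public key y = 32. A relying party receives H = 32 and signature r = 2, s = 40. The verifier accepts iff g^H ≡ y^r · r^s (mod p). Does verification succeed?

passes

Left side g^H mod p:
4^2 = 16
4^4 ≡ 16^2 = 256 ≡ 2
4^8 ≡ 2^2 = 4
4^16 ≡ 4^2 = 16
4^32 ≡ 16^2 = 256 ≡ 2
Right side y^r · r^s mod p:
32^2 = 1024 ≡ 8
2^2 = 4
2^4 ≡ 4^2 = 16
2^8 ≡ 16^2 = 256 ≡ 2
2^16 ≡ 2^2 = 4
2^32 ≡ 4^2 = 16
40 = 32 + 8, so 2^40 ≡ 16·2 ≡ 32 (mod 127)
8·32 = 256 ≡ 2 (mod 127)
2 ≡ 2 (mod 127), so the signature is genuine.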